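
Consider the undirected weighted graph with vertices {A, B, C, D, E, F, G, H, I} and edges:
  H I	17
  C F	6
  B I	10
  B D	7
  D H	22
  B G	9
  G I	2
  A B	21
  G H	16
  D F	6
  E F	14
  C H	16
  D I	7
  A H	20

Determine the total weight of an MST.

Grow the tree from F using Prim:
Step 1: frontier [C F 6, D F 6, E F 14] → take C F (6); add C.
Step 2: frontier [C H 16, D F 6, E F 14] → take D F (6); add D.
Step 3: frontier [C H 16, B D 7, D I 7, D H 22, E F 14] → take B D (7); add B.
Step 4: frontier [B G 9, B I 10, A B 21, C H 16, D I 7, D H 22, E F 14] → take D I (7); add I.
Step 5: frontier [B G 9, A B 21, C H 16, D H 22, E F 14, G I 2, H I 17] → take G I (2); add G.
Step 6: frontier [A B 21, C H 16, D H 22, E F 14, G H 16, H I 17] → take E F (14); add E.
Step 7: frontier [A B 21, C H 16, D H 22, G H 16, H I 17] → take C H (16); add H.
Step 8: frontier [A B 21, A H 20] → take A H (20); add A.
MST edges: C F, D F, B D, D I, G I, E F, C H, A H; total weight 6+6+7+7+2+14+16+20 = 78.

78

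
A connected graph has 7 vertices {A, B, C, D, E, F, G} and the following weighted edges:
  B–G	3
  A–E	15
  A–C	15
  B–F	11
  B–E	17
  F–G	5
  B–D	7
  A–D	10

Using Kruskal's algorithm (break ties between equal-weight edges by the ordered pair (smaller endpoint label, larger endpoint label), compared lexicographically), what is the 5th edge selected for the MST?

Kruskal: consider edges lightest-first.
B–G (3): add. Components now {A} {B,G} {C} {D} {E} {F}
F–G (5): add. Components now {A} {B,F,G} {C} {D} {E}
B–D (7): add. Components now {A} {B,D,F,G} {C} {E}
A–D (10): add. Components now {A,B,D,F,G} {C} {E}
B–F (11): skip — B and F already connected.
A–C (15): add. Components now {A,B,C,D,F,G} {E}
A–E (15): add. Components now {A,B,C,D,E,F,G}
The 5th edge added is A–C.

A-C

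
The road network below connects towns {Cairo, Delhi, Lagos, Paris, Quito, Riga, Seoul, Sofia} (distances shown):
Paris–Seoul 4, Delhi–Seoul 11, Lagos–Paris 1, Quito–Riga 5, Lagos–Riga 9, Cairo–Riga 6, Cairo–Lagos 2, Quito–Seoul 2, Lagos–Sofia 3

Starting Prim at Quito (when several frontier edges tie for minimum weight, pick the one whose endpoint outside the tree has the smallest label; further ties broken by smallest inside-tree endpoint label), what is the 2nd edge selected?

Paris-Seoul

Prim, starting at Quito.
Step 1: frontier [Quito–Seoul 2, Quito–Riga 5] → take Quito–Seoul (2); add Seoul.
Step 2: frontier [Quito–Riga 5, Paris–Seoul 4, Delhi–Seoul 11] → take Paris–Seoul (4); add Paris.
Step 3: frontier [Lagos–Paris 1, Quito–Riga 5, Delhi–Seoul 11] → take Lagos–Paris (1); add Lagos.
Step 4: frontier [Cairo–Lagos 2, Lagos–Sofia 3, Lagos–Riga 9, Quito–Riga 5, Delhi–Seoul 11] → take Cairo–Lagos (2); add Cairo.
Step 5: frontier [Cairo–Riga 6, Lagos–Sofia 3, Lagos–Riga 9, Quito–Riga 5, Delhi–Seoul 11] → take Lagos–Sofia (3); add Sofia.
Step 6: frontier [Cairo–Riga 6, Lagos–Riga 9, Quito–Riga 5, Delhi–Seoul 11] → take Quito–Riga (5); add Riga.
Step 7: frontier [Delhi–Seoul 11] → take Delhi–Seoul (11); add Delhi.
The 2nd edge added is Paris–Seoul.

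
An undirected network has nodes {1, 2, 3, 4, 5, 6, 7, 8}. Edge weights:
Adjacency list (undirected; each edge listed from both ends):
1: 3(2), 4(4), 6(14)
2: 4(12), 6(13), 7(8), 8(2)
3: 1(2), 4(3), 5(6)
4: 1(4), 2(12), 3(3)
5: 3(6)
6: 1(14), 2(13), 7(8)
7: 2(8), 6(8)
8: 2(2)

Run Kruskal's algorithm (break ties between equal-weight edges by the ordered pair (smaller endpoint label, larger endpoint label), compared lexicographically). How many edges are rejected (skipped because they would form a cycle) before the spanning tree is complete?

Kruskal's algorithm — process edges by increasing weight (ties by edge label):
1 3 (2): add — endpoints in different components.
2 8 (2): add — endpoints in different components.
3 4 (3): add — endpoints in different components.
1 4 (4): skip — 1 and 4 already connected.
3 5 (6): add — endpoints in different components.
2 7 (8): add — endpoints in different components.
6 7 (8): add — endpoints in different components.
2 4 (12): add — endpoints in different components.
Edges rejected before the tree was complete: 1.

1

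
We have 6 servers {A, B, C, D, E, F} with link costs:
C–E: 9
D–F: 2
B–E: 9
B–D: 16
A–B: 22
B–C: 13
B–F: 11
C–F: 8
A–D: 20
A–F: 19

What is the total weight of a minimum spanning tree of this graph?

47

Prim, starting at D.
Step 1: frontier [D–F 2, B–D 16, A–D 20] → take D–F (2); add F.
Step 2: frontier [B–D 16, A–D 20, C–F 8, B–F 11, A–F 19] → take C–F (8); add C.
Step 3: frontier [C–E 9, B–C 13, B–D 16, A–D 20, B–F 11, A–F 19] → take C–E (9); add E.
Step 4: frontier [B–C 13, B–D 16, A–D 20, B–E 9, B–F 11, A–F 19] → take B–E (9); add B.
Step 5: frontier [A–B 22, A–D 20, A–F 19] → take A–F (19); add A.
MST edges: D–F, C–F, C–E, B–E, A–F; total weight 2+8+9+9+19 = 47.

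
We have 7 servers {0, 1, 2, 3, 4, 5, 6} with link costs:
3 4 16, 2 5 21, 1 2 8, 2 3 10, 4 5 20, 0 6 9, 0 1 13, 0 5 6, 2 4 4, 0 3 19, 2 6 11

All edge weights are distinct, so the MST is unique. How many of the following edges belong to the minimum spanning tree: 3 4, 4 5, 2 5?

0

Kruskal's algorithm — process edges by increasing weight (ties by edge label):
2 4 (4): add — endpoints in different components.
0 5 (6): add — endpoints in different components.
1 2 (8): add — endpoints in different components.
0 6 (9): add — endpoints in different components.
2 3 (10): add — endpoints in different components.
2 6 (11): add — endpoints in different components.
MST edge set: {2 4, 0 5, 1 2, 0 6, 2 3, 2 6}.
Of the listed edges, {} are in the MST → 0.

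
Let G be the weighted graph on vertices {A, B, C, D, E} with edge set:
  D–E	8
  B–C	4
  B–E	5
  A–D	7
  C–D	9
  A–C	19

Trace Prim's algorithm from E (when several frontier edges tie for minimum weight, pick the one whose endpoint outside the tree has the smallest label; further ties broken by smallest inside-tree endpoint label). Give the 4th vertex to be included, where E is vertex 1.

Prim, starting at E.
Step 1: frontier [B–E 5, D–E 8] → take B–E (5); add B.
Step 2: frontier [B–C 4, D–E 8] → take B–C (4); add C.
Step 3: frontier [C–D 9, A–C 19, D–E 8] → take D–E (8); add D.
Step 4: frontier [A–C 19, A–D 7] → take A–D (7); add A.
Vertex order: E, B, C, D, A. The 4th vertex is D.

D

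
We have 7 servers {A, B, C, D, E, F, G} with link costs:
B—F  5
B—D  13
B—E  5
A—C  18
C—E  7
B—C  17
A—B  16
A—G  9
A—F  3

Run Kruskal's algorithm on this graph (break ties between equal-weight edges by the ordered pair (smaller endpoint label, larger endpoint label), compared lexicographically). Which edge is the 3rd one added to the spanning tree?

B-F

Sort edges by weight, then run Kruskal:
A—F (3): add. Components now {A,F} {B} {C} {D} {E} {G}
B—E (5): add. Components now {A,F} {B,E} {C} {D} {G}
B—F (5): add. Components now {A,B,E,F} {C} {D} {G}
C—E (7): add. Components now {A,B,C,E,F} {D} {G}
A—G (9): add. Components now {A,B,C,E,F,G} {D}
B—D (13): add. Components now {A,B,C,D,E,F,G}
The 3rd edge added is B—F.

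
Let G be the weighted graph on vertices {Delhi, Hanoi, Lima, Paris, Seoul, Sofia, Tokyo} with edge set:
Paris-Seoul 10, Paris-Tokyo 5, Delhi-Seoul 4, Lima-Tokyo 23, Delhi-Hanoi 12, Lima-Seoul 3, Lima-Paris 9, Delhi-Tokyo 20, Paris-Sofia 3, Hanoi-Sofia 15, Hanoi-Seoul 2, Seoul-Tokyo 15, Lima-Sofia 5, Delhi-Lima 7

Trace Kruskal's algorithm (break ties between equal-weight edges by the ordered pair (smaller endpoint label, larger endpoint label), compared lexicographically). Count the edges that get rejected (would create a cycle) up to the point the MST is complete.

0

Sort edges by weight, then run Kruskal:
Hanoi-Seoul (2): add. Components now {Hanoi,Seoul} {Lima} {Paris} {Sofia} {Delhi} {Tokyo}
Lima-Seoul (3): add. Components now {Hanoi,Lima,Seoul} {Paris} {Sofia} {Delhi} {Tokyo}
Paris-Sofia (3): add. Components now {Hanoi,Lima,Seoul} {Paris,Sofia} {Delhi} {Tokyo}
Delhi-Seoul (4): add. Components now {Delhi,Hanoi,Lima,Seoul} {Paris,Sofia} {Tokyo}
Lima-Sofia (5): add. Components now {Delhi,Hanoi,Lima,Paris,Seoul,Sofia} {Tokyo}
Paris-Tokyo (5): add. Components now {Delhi,Hanoi,Lima,Paris,Seoul,Sofia,Tokyo}
Edges rejected before the tree was complete: 0.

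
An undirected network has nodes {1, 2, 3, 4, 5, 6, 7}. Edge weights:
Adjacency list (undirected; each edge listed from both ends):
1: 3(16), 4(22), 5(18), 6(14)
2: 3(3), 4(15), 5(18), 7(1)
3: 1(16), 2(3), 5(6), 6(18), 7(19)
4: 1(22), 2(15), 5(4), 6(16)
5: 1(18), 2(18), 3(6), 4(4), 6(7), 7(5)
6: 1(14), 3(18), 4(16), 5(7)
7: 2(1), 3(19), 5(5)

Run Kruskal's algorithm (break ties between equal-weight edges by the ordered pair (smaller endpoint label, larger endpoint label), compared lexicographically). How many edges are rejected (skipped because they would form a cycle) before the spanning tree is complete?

1

Sort edges by weight, then run Kruskal:
2—7 (1): add — endpoints in different components.
2—3 (3): add — endpoints in different components.
4—5 (4): add — endpoints in different components.
5—7 (5): add — endpoints in different components.
3—5 (6): skip — 3 and 5 already connected.
5—6 (7): add — endpoints in different components.
1—6 (14): add — endpoints in different components.
Edges rejected before the tree was complete: 1.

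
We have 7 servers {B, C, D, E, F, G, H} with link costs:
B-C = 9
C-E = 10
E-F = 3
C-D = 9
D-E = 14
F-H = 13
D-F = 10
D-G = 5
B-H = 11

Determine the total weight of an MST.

Prim's algorithm from B:
Step 1: cheapest edge leaving the tree is B-C (9); add C.
Step 2: cheapest edge leaving the tree is C-D (9); add D.
Step 3: cheapest edge leaving the tree is D-G (5); add G.
Step 4: cheapest edge leaving the tree is C-E (10); add E.
Step 5: cheapest edge leaving the tree is E-F (3); add F.
Step 6: cheapest edge leaving the tree is B-H (11); add H.
MST edges: B-C, C-D, D-G, C-E, E-F, B-H; total weight 9+9+5+10+3+11 = 47.

47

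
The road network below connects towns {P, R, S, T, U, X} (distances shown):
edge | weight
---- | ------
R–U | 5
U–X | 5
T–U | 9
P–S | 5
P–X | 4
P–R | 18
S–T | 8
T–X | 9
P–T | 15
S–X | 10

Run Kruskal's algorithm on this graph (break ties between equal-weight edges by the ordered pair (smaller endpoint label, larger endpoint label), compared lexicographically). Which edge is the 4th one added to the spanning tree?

Kruskal: consider edges lightest-first.
P–X (4): add — endpoints in different components.
P–S (5): add — endpoints in different components.
R–U (5): add — endpoints in different components.
U–X (5): add — endpoints in different components.
S–T (8): add — endpoints in different components.
The 4th edge added is U–X.

U-X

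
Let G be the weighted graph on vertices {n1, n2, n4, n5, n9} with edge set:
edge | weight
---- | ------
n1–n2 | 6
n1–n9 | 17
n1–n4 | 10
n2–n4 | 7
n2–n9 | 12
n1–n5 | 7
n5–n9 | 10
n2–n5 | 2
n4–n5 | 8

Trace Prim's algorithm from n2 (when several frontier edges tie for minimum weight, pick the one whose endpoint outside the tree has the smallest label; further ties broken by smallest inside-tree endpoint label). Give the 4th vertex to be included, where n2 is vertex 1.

n4

Prim's algorithm from n2:
Step 1: frontier [n2–n5 2, n1–n2 6, n2–n4 7, n2–n9 12] → take n2–n5 (2); add n5.
Step 2: frontier [n1–n2 6, n2–n4 7, n2–n9 12, n1–n5 7, n4–n5 8, n5–n9 10] → take n1–n2 (6); add n1.
Step 3: frontier [n1–n4 10, n1–n9 17, n2–n4 7, n2–n9 12, n4–n5 8, n5–n9 10] → take n2–n4 (7); add n4.
Step 4: frontier [n1–n9 17, n2–n9 12, n5–n9 10] → take n5–n9 (10); add n9.
Vertex order: n2, n5, n1, n4, n9. The 4th vertex is n4.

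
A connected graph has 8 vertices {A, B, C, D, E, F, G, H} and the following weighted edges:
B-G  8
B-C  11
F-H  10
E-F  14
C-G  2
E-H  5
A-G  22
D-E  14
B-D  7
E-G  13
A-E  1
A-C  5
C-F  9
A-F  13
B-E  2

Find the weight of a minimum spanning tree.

31

Sort edges by weight, then run Kruskal:
A-E (1): add — endpoints in different components.
B-E (2): add — endpoints in different components.
C-G (2): add — endpoints in different components.
A-C (5): add — endpoints in different components.
E-H (5): add — endpoints in different components.
B-D (7): add — endpoints in different components.
B-G (8): skip — B and G already connected.
C-F (9): add — endpoints in different components.
MST edges: A-E, B-E, C-G, A-C, E-H, B-D, C-F; total weight 1+2+2+5+5+7+9 = 31.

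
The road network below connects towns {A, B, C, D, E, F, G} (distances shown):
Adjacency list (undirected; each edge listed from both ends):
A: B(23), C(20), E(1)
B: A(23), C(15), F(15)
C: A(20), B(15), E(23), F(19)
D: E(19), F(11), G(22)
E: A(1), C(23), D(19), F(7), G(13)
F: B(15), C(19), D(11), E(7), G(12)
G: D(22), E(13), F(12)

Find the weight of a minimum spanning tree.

61

Sort edges by weight, then run Kruskal:
A—E (1): add — endpoints in different components.
E—F (7): add — endpoints in different components.
D—F (11): add — endpoints in different components.
F—G (12): add — endpoints in different components.
E—G (13): skip — E and G already connected.
B—C (15): add — endpoints in different components.
B—F (15): add — endpoints in different components.
MST edges: A—E, E—F, D—F, F—G, B—C, B—F; total weight 1+7+11+12+15+15 = 61.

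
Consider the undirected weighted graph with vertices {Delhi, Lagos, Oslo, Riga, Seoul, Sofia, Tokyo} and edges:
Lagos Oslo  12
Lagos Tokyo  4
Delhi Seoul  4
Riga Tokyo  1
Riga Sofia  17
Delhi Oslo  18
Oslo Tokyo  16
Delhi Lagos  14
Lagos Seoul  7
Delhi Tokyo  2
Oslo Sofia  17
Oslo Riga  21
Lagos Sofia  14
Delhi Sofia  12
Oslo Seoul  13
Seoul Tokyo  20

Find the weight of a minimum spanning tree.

35

Grow the tree from Lagos using Prim:
Step 1: cheapest edge leaving the tree is Lagos Tokyo (4); add Tokyo.
Step 2: cheapest edge leaving the tree is Riga Tokyo (1); add Riga.
Step 3: cheapest edge leaving the tree is Delhi Tokyo (2); add Delhi.
Step 4: cheapest edge leaving the tree is Delhi Seoul (4); add Seoul.
Step 5: cheapest edge leaving the tree is Lagos Oslo (12); add Oslo.
Step 6: cheapest edge leaving the tree is Delhi Sofia (12); add Sofia.
MST edges: Lagos Tokyo, Riga Tokyo, Delhi Tokyo, Delhi Seoul, Lagos Oslo, Delhi Sofia; total weight 4+1+2+4+12+12 = 35.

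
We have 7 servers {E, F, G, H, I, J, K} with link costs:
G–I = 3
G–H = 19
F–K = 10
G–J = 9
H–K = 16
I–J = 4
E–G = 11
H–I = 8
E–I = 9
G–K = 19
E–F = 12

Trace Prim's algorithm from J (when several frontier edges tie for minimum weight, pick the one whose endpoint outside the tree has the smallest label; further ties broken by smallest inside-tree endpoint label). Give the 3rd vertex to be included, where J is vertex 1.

G

Prim, starting at J.
Step 1: cheapest edge leaving the tree is I–J (4); add I.
Step 2: cheapest edge leaving the tree is G–I (3); add G.
Step 3: cheapest edge leaving the tree is H–I (8); add H.
Step 4: cheapest edge leaving the tree is E–I (9); add E.
Step 5: cheapest edge leaving the tree is E–F (12); add F.
Step 6: cheapest edge leaving the tree is F–K (10); add K.
Vertex order: J, I, G, H, E, F, K. The 3rd vertex is G.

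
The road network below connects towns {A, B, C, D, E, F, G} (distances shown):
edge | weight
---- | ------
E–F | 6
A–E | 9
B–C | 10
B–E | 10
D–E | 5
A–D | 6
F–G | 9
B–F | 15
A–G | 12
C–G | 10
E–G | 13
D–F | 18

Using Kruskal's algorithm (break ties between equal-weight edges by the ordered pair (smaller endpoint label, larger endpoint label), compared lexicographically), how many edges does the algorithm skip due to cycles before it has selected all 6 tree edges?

1

Kruskal's algorithm — process edges by increasing weight (ties by edge label):
D–E (5): add — endpoints in different components.
A–D (6): add — endpoints in different components.
E–F (6): add — endpoints in different components.
A–E (9): skip — A and E already connected.
F–G (9): add — endpoints in different components.
B–C (10): add — endpoints in different components.
B–E (10): add — endpoints in different components.
Edges rejected before the tree was complete: 1.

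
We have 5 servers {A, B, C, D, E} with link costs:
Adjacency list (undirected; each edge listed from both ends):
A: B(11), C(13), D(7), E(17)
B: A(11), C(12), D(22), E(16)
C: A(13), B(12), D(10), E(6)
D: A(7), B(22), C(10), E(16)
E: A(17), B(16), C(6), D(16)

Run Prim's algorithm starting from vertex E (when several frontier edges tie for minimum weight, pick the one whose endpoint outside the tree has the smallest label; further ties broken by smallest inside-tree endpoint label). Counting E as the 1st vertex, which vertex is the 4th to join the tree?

A

Grow the tree from E using Prim:
Step 1: frontier [C—E 6, B—E 16, D—E 16, A—E 17] → take C—E (6); add C.
Step 2: frontier [C—D 10, B—C 12, A—C 13, B—E 16, D—E 16, A—E 17] → take C—D (10); add D.
Step 3: frontier [B—C 12, A—C 13, A—D 7, B—D 22, B—E 16, A—E 17] → take A—D (7); add A.
Step 4: frontier [A—B 11, B—C 12, B—D 22, B—E 16] → take A—B (11); add B.
Vertex order: E, C, D, A, B. The 4th vertex is A.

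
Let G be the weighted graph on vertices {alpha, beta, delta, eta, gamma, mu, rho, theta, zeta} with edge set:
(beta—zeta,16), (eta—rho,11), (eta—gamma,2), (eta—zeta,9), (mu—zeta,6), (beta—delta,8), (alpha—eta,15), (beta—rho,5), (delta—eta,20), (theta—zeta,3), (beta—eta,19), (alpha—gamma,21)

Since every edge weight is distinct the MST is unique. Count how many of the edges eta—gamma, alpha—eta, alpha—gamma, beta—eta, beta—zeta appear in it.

Sort edges by weight, then run Kruskal:
eta—gamma (2): add — endpoints in different components.
theta—zeta (3): add — endpoints in different components.
beta—rho (5): add — endpoints in different components.
mu—zeta (6): add — endpoints in different components.
beta—delta (8): add — endpoints in different components.
eta—zeta (9): add — endpoints in different components.
eta—rho (11): add — endpoints in different components.
alpha—eta (15): add — endpoints in different components.
MST edge set: {eta—gamma, theta—zeta, beta—rho, mu—zeta, beta—delta, eta—zeta, eta—rho, alpha—eta}.
Of the listed edges, {eta—gamma, alpha—eta} are in the MST → 2.

2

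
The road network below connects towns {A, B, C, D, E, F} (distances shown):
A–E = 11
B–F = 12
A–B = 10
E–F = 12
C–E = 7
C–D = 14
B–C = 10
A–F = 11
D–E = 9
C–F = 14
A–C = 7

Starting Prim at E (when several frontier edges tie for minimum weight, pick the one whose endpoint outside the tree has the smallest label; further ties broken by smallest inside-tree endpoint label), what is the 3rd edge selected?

D-E

Grow the tree from E using Prim:
Step 1: cheapest edge leaving the tree is C–E (7); add C.
Step 2: cheapest edge leaving the tree is A–C (7); add A.
Step 3: cheapest edge leaving the tree is D–E (9); add D.
Step 4: cheapest edge leaving the tree is A–B (10); add B.
Step 5: cheapest edge leaving the tree is A–F (11); add F.
The 3rd edge added is D–E.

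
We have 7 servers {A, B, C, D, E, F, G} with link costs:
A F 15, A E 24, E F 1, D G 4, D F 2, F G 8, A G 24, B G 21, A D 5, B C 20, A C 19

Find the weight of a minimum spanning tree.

Prim, starting at F.
Step 1: cheapest edge leaving the tree is E F (1); add E.
Step 2: cheapest edge leaving the tree is D F (2); add D.
Step 3: cheapest edge leaving the tree is D G (4); add G.
Step 4: cheapest edge leaving the tree is A D (5); add A.
Step 5: cheapest edge leaving the tree is A C (19); add C.
Step 6: cheapest edge leaving the tree is B C (20); add B.
MST edges: E F, D F, D G, A D, A C, B C; total weight 1+2+4+5+19+20 = 51.

51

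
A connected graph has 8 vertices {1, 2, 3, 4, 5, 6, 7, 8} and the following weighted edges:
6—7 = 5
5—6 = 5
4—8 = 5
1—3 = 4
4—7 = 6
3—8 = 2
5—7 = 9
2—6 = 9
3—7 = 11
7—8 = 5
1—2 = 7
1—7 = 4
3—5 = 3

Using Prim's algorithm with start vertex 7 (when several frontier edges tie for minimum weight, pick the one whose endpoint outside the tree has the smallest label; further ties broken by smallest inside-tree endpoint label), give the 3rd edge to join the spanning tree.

Prim, starting at 7.
Step 1: frontier [1—7 4, 6—7 5, 7—8 5, 4—7 6, 5—7 9, 3—7 11] → take 1—7 (4); add 1.
Step 2: frontier [1—3 4, 1—2 7, 6—7 5, 7—8 5, 4—7 6, 5—7 9, 3—7 11] → take 1—3 (4); add 3.
Step 3: frontier [1—2 7, 3—8 2, 3—5 3, 6—7 5, 7—8 5, 4—7 6, 5—7 9] → take 3—8 (2); add 8.
Step 4: frontier [1—2 7, 3—5 3, 6—7 5, 4—7 6, 5—7 9, 4—8 5] → take 3—5 (3); add 5.
Step 5: frontier [1—2 7, 5—6 5, 6—7 5, 4—7 6, 4—8 5] → take 4—8 (5); add 4.
Step 6: frontier [1—2 7, 5—6 5, 6—7 5] → take 5—6 (5); add 6.
Step 7: frontier [1—2 7, 2—6 9] → take 1—2 (7); add 2.
The 3rd edge added is 3—8.

3-8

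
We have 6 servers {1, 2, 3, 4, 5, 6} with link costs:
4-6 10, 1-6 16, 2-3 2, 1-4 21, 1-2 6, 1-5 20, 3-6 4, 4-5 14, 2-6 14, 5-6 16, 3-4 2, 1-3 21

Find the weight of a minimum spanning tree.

Kruskal: consider edges lightest-first.
2-3 (2): add. Components now {1} {2,3} {4} {5} {6}
3-4 (2): add. Components now {1} {2,3,4} {5} {6}
3-6 (4): add. Components now {1} {2,3,4,6} {5}
1-2 (6): add. Components now {1,2,3,4,6} {5}
4-6 (10): skip — 4 and 6 already connected.
2-6 (14): skip — 2 and 6 already connected.
4-5 (14): add. Components now {1,2,3,4,5,6}
MST edges: 2-3, 3-4, 3-6, 1-2, 4-5; total weight 2+2+4+6+14 = 28.

28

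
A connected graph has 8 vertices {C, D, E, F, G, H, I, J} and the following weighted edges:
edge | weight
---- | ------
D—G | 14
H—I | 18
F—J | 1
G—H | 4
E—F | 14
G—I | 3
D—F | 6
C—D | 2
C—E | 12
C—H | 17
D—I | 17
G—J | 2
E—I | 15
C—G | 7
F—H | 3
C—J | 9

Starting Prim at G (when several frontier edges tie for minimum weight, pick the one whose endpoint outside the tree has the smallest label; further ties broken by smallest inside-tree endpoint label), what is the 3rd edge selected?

Prim, starting at G.
Step 1: cheapest edge leaving the tree is G—J (2); add J.
Step 2: cheapest edge leaving the tree is F—J (1); add F.
Step 3: cheapest edge leaving the tree is F—H (3); add H.
Step 4: cheapest edge leaving the tree is G—I (3); add I.
Step 5: cheapest edge leaving the tree is D—F (6); add D.
Step 6: cheapest edge leaving the tree is C—D (2); add C.
Step 7: cheapest edge leaving the tree is C—E (12); add E.
The 3rd edge added is F—H.

F-H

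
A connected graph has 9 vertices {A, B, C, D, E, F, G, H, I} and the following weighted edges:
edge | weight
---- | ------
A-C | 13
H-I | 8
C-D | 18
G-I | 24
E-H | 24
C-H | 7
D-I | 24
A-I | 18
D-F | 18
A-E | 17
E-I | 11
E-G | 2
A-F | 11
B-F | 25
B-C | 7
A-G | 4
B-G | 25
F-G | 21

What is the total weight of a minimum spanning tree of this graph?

68

Prim, starting at B.
Step 1: cheapest edge leaving the tree is B-C (7); add C.
Step 2: cheapest edge leaving the tree is C-H (7); add H.
Step 3: cheapest edge leaving the tree is H-I (8); add I.
Step 4: cheapest edge leaving the tree is E-I (11); add E.
Step 5: cheapest edge leaving the tree is E-G (2); add G.
Step 6: cheapest edge leaving the tree is A-G (4); add A.
Step 7: cheapest edge leaving the tree is A-F (11); add F.
Step 8: cheapest edge leaving the tree is C-D (18); add D.
MST edges: B-C, C-H, H-I, E-I, E-G, A-G, A-F, C-D; total weight 7+7+8+11+2+4+11+18 = 68.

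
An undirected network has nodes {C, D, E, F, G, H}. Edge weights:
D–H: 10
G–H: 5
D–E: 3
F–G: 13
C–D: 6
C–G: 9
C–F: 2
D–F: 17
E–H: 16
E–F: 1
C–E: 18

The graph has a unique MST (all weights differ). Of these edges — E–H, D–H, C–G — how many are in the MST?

Sort edges by weight, then run Kruskal:
E–F (1): add. Components now {C} {D} {E,F} {G} {H}
C–F (2): add. Components now {C,E,F} {D} {G} {H}
D–E (3): add. Components now {C,D,E,F} {G} {H}
G–H (5): add. Components now {C,D,E,F} {G,H}
C–D (6): skip — C and D already connected.
C–G (9): add. Components now {C,D,E,F,G,H}
MST edge set: {E–F, C–F, D–E, G–H, C–G}.
Of the listed edges, {C–G} are in the MST → 1.

1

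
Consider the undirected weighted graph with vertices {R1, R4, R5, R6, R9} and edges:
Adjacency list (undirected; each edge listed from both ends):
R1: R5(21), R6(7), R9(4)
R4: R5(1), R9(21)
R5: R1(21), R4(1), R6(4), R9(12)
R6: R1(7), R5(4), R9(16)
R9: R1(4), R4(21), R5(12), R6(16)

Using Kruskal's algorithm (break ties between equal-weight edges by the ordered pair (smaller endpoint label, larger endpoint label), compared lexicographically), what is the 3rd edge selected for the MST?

R5-R6

Kruskal: consider edges lightest-first.
R4-R5 (1): add — endpoints in different components.
R1-R9 (4): add — endpoints in different components.
R5-R6 (4): add — endpoints in different components.
R1-R6 (7): add — endpoints in different components.
The 3rd edge added is R5-R6.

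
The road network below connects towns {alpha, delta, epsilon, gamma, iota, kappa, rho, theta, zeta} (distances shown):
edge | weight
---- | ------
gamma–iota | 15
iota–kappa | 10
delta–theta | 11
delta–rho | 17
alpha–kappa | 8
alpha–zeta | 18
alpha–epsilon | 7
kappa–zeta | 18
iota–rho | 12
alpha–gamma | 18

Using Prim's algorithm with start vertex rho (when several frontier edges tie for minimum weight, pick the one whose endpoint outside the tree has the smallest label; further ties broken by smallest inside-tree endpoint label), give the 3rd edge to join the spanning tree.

alpha-kappa

Grow the tree from rho using Prim:
Step 1: cheapest edge leaving the tree is iota–rho (12); add iota.
Step 2: cheapest edge leaving the tree is iota–kappa (10); add kappa.
Step 3: cheapest edge leaving the tree is alpha–kappa (8); add alpha.
Step 4: cheapest edge leaving the tree is alpha–epsilon (7); add epsilon.
Step 5: cheapest edge leaving the tree is gamma–iota (15); add gamma.
Step 6: cheapest edge leaving the tree is delta–rho (17); add delta.
Step 7: cheapest edge leaving the tree is delta–theta (11); add theta.
Step 8: cheapest edge leaving the tree is alpha–zeta (18); add zeta.
The 3rd edge added is alpha–kappa.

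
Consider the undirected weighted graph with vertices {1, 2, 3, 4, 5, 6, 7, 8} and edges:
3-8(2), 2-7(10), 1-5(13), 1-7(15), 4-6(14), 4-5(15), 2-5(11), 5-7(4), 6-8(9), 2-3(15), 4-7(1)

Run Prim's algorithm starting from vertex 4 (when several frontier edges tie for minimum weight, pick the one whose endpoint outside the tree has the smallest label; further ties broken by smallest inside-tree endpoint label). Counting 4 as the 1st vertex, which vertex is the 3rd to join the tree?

5

Prim, starting at 4.
Step 1: frontier [4-7 1, 4-6 14, 4-5 15] → take 4-7 (1); add 7.
Step 2: frontier [4-6 14, 4-5 15, 5-7 4, 2-7 10, 1-7 15] → take 5-7 (4); add 5.
Step 3: frontier [4-6 14, 2-5 11, 1-5 13, 2-7 10, 1-7 15] → take 2-7 (10); add 2.
Step 4: frontier [2-3 15, 4-6 14, 1-5 13, 1-7 15] → take 1-5 (13); add 1.
Step 5: frontier [2-3 15, 4-6 14] → take 4-6 (14); add 6.
Step 6: frontier [2-3 15, 6-8 9] → take 6-8 (9); add 8.
Step 7: frontier [2-3 15, 3-8 2] → take 3-8 (2); add 3.
Vertex order: 4, 7, 5, 2, 1, 6, 8, 3. The 3rd vertex is 5.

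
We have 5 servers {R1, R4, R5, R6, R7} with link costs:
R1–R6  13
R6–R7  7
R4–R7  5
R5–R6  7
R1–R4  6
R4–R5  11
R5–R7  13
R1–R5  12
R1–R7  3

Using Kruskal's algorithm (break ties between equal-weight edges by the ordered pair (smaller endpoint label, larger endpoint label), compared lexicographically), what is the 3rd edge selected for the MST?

R5-R6

Kruskal: consider edges lightest-first.
R1–R7 (3): add. Components now {R4} {R5} {R1,R7} {R6}
R4–R7 (5): add. Components now {R1,R4,R7} {R5} {R6}
R1–R4 (6): skip — R4 and R1 already connected.
R5–R6 (7): add. Components now {R1,R4,R7} {R5,R6}
R6–R7 (7): add. Components now {R1,R4,R5,R6,R7}
The 3rd edge added is R5–R6.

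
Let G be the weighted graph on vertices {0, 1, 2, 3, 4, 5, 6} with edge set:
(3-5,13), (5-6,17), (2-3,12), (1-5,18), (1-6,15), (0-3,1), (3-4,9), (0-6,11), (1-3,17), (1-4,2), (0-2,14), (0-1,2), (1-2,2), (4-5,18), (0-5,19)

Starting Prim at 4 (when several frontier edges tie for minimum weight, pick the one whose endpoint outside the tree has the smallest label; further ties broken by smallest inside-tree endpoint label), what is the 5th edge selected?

0-6

Prim, starting at 4.
Step 1: cheapest edge leaving the tree is 1-4 (2); add 1.
Step 2: cheapest edge leaving the tree is 0-1 (2); add 0.
Step 3: cheapest edge leaving the tree is 0-3 (1); add 3.
Step 4: cheapest edge leaving the tree is 1-2 (2); add 2.
Step 5: cheapest edge leaving the tree is 0-6 (11); add 6.
Step 6: cheapest edge leaving the tree is 3-5 (13); add 5.
The 5th edge added is 0-6.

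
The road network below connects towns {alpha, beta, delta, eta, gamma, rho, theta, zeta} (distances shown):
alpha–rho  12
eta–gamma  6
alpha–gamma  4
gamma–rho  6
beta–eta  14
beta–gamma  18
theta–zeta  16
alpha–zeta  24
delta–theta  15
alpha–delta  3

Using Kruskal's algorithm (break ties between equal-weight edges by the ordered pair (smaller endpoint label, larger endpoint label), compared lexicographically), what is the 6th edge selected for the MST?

Kruskal's algorithm — process edges by increasing weight (ties by edge label):
alpha–delta (3): add — endpoints in different components.
alpha–gamma (4): add — endpoints in different components.
eta–gamma (6): add — endpoints in different components.
gamma–rho (6): add — endpoints in different components.
alpha–rho (12): skip — rho and alpha already connected.
beta–eta (14): add — endpoints in different components.
delta–theta (15): add — endpoints in different components.
theta–zeta (16): add — endpoints in different components.
The 6th edge added is delta–theta.

delta-theta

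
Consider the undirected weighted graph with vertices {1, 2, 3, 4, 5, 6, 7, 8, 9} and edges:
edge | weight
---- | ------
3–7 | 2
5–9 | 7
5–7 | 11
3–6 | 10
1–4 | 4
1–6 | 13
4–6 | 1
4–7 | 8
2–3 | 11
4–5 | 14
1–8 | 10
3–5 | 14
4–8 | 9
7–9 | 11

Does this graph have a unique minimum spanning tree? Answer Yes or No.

No

Sort edges by weight, then run Kruskal:
4–6 (1): add — endpoints in different components.
3–7 (2): add — endpoints in different components.
1–4 (4): add — endpoints in different components.
5–9 (7): add — endpoints in different components.
4–7 (8): add — endpoints in different components.
4–8 (9): add — endpoints in different components.
1–8 (10): skip — 1 and 8 already connected.
3–6 (10): skip — 3 and 6 already connected.
2–3 (11): add — endpoints in different components.
5–7 (11): add — endpoints in different components.
Non-tree edge 7–9 has weight 11, equal to the heaviest edge on its tree cycle — swapping gives another MST of the same weight. Not unique.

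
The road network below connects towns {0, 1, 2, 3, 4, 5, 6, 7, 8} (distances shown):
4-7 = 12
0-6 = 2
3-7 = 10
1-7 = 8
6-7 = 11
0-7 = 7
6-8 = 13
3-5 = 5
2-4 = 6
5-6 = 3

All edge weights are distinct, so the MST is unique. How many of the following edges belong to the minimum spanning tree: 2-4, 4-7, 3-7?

Sort edges by weight, then run Kruskal:
0-6 (2): add — endpoints in different components.
5-6 (3): add — endpoints in different components.
3-5 (5): add — endpoints in different components.
2-4 (6): add — endpoints in different components.
0-7 (7): add — endpoints in different components.
1-7 (8): add — endpoints in different components.
3-7 (10): skip — 3 and 7 already connected.
6-7 (11): skip — 6 and 7 already connected.
4-7 (12): add — endpoints in different components.
6-8 (13): add — endpoints in different components.
MST edge set: {0-6, 5-6, 3-5, 2-4, 0-7, 1-7, 4-7, 6-8}.
Of the listed edges, {2-4, 4-7} are in the MST → 2.

2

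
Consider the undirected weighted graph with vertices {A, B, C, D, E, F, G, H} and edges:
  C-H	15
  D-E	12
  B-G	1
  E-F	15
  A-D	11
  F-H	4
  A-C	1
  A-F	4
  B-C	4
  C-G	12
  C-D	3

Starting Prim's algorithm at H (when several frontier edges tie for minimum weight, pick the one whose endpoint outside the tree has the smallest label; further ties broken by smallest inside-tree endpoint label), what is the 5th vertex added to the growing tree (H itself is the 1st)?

D

Prim, starting at H.
Step 1: frontier [F-H 4, C-H 15] → take F-H (4); add F.
Step 2: frontier [A-F 4, E-F 15, C-H 15] → take A-F (4); add A.
Step 3: frontier [A-C 1, A-D 11, E-F 15, C-H 15] → take A-C (1); add C.
Step 4: frontier [A-D 11, C-D 3, B-C 4, C-G 12, E-F 15] → take C-D (3); add D.
Step 5: frontier [B-C 4, C-G 12, D-E 12, E-F 15] → take B-C (4); add B.
Step 6: frontier [B-G 1, C-G 12, D-E 12, E-F 15] → take B-G (1); add G.
Step 7: frontier [D-E 12, E-F 15] → take D-E (12); add E.
Vertex order: H, F, A, C, D, B, G, E. The 5th vertex is D.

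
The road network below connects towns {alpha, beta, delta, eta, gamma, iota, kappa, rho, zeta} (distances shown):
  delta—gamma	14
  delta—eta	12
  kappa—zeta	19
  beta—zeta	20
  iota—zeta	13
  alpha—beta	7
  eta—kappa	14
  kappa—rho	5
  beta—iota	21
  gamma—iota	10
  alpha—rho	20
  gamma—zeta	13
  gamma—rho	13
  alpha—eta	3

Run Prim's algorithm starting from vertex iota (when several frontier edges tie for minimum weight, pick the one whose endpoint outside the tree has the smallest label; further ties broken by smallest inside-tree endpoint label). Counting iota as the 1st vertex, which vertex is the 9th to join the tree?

beta

Grow the tree from iota using Prim:
Step 1: cheapest edge leaving the tree is gamma—iota (10); add gamma.
Step 2: cheapest edge leaving the tree is gamma—rho (13); add rho.
Step 3: cheapest edge leaving the tree is kappa—rho (5); add kappa.
Step 4: cheapest edge leaving the tree is gamma—zeta (13); add zeta.
Step 5: cheapest edge leaving the tree is delta—gamma (14); add delta.
Step 6: cheapest edge leaving the tree is delta—eta (12); add eta.
Step 7: cheapest edge leaving the tree is alpha—eta (3); add alpha.
Step 8: cheapest edge leaving the tree is alpha—beta (7); add beta.
Vertex order: iota, gamma, rho, kappa, zeta, delta, eta, alpha, beta. The 9th vertex is beta.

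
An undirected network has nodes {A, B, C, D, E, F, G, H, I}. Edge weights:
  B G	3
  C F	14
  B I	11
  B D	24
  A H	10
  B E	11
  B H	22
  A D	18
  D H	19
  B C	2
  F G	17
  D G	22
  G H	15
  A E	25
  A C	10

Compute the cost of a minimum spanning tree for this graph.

Prim's algorithm from D:
Step 1: cheapest edge leaving the tree is A D (18); add A.
Step 2: cheapest edge leaving the tree is A C (10); add C.
Step 3: cheapest edge leaving the tree is B C (2); add B.
Step 4: cheapest edge leaving the tree is B G (3); add G.
Step 5: cheapest edge leaving the tree is A H (10); add H.
Step 6: cheapest edge leaving the tree is B E (11); add E.
Step 7: cheapest edge leaving the tree is B I (11); add I.
Step 8: cheapest edge leaving the tree is C F (14); add F.
MST edges: A D, A C, B C, B G, A H, B E, B I, C F; total weight 18+10+2+3+10+11+11+14 = 79.

79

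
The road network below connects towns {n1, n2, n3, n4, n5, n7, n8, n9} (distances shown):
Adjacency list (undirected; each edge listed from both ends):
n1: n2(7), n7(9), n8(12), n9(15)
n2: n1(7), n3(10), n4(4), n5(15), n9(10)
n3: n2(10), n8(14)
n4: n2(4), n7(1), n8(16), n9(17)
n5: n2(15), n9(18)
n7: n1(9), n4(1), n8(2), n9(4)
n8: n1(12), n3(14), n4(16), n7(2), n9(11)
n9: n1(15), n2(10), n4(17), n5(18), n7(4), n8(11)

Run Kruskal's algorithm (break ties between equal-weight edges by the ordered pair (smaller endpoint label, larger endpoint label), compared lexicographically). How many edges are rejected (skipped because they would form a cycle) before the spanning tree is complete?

Kruskal's algorithm — process edges by increasing weight (ties by edge label):
n4–n7 (1): add — endpoints in different components.
n7–n8 (2): add — endpoints in different components.
n2–n4 (4): add — endpoints in different components.
n7–n9 (4): add — endpoints in different components.
n1–n2 (7): add — endpoints in different components.
n1–n7 (9): skip — n7 and n1 already connected.
n2–n3 (10): add — endpoints in different components.
n2–n9 (10): skip — n9 and n2 already connected.
n8–n9 (11): skip — n8 and n9 already connected.
n1–n8 (12): skip — n8 and n1 already connected.
n3–n8 (14): skip — n3 and n8 already connected.
n1–n9 (15): skip — n9 and n1 already connected.
n2–n5 (15): add — endpoints in different components.
Edges rejected before the tree was complete: 6.

6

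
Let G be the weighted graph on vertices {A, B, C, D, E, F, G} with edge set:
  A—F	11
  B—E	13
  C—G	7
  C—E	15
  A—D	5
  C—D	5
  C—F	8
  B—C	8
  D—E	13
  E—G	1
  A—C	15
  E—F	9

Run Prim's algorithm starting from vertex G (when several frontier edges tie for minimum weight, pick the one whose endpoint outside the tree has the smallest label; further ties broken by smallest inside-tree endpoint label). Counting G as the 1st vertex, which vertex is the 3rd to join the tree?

C

Prim's algorithm from G:
Step 1: frontier [E—G 1, C—G 7] → take E—G (1); add E.
Step 2: frontier [E—F 9, B—E 13, D—E 13, C—E 15, C—G 7] → take C—G (7); add C.
Step 3: frontier [C—D 5, B—C 8, C—F 8, A—C 15, E—F 9, B—E 13, D—E 13] → take C—D (5); add D.
Step 4: frontier [B—C 8, C—F 8, A—C 15, A—D 5, E—F 9, B—E 13] → take A—D (5); add A.
Step 5: frontier [A—F 11, B—C 8, C—F 8, E—F 9, B—E 13] → take B—C (8); add B.
Step 6: frontier [A—F 11, C—F 8, E—F 9] → take C—F (8); add F.
Vertex order: G, E, C, D, A, B, F. The 3rd vertex is C.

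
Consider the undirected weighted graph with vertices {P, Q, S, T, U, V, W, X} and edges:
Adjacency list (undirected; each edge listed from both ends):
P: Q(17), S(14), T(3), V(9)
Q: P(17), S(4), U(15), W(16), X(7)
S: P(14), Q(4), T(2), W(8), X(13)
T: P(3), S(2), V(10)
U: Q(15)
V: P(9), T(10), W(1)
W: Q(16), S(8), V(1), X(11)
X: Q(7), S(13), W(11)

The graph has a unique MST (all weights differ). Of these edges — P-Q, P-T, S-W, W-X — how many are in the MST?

2

Sort edges by weight, then run Kruskal:
V-W (1): add — endpoints in different components.
S-T (2): add — endpoints in different components.
P-T (3): add — endpoints in different components.
Q-S (4): add — endpoints in different components.
Q-X (7): add — endpoints in different components.
S-W (8): add — endpoints in different components.
P-V (9): skip — V and P already connected.
T-V (10): skip — V and T already connected.
W-X (11): skip — X and W already connected.
S-X (13): skip — X and S already connected.
P-S (14): skip — S and P already connected.
Q-U (15): add — endpoints in different components.
MST edge set: {V-W, S-T, P-T, Q-S, Q-X, S-W, Q-U}.
Of the listed edges, {P-T, S-W} are in the MST → 2.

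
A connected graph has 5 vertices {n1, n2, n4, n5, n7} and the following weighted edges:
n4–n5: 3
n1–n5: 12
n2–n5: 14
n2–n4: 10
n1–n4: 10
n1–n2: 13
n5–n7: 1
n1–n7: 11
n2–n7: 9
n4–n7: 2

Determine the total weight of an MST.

22

Prim, starting at n5.
Step 1: frontier [n5–n7 1, n4–n5 3, n1–n5 12, n2–n5 14] → take n5–n7 (1); add n7.
Step 2: frontier [n4–n5 3, n1–n5 12, n2–n5 14, n4–n7 2, n2–n7 9, n1–n7 11] → take n4–n7 (2); add n4.
Step 3: frontier [n1–n4 10, n2–n4 10, n1–n5 12, n2–n5 14, n2–n7 9, n1–n7 11] → take n2–n7 (9); add n2.
Step 4: frontier [n1–n2 13, n1–n4 10, n1–n5 12, n1–n7 11] → take n1–n4 (10); add n1.
MST edges: n5–n7, n4–n7, n2–n7, n1–n4; total weight 1+2+9+10 = 22.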